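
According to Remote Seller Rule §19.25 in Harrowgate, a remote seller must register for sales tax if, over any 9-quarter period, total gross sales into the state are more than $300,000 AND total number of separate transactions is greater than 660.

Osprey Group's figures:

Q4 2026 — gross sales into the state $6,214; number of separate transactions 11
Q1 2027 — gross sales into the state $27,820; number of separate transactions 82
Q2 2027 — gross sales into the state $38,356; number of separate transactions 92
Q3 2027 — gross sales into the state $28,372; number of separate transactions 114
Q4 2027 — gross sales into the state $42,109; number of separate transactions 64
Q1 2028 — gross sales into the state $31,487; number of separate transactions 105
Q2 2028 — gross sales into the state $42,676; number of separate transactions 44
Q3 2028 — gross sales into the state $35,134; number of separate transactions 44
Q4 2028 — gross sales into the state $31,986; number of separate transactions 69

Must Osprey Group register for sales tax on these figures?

Total gross sales into the state: $6,214 + $27,820 + $38,356 + $28,372 + $42,109 + $31,487 + $42,676 + $35,134 + $31,986 = $284,154 (≤ $300,000).
Total number of separate transactions: 11 + 82 + 92 + 114 + 64 + 105 + 44 + 44 + 69 = 625 (≤ 660).
The test is 'and': the rule requires both, and at least one is not exceeded.

No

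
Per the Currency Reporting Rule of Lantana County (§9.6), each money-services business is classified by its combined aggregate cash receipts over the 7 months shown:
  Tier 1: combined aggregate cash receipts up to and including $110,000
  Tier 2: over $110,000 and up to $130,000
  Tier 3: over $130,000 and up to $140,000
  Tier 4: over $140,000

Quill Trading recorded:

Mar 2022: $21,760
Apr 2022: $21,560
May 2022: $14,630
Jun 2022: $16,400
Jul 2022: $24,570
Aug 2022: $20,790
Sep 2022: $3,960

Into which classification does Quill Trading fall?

Combined aggregate cash receipts: $21,760 + $21,560 + $14,630 + $16,400 + $24,570 + $20,790 + $3,960 = $123,670.
$110,000 < $123,670 ≤ $130,000, so Tier 2 applies.

Tier 2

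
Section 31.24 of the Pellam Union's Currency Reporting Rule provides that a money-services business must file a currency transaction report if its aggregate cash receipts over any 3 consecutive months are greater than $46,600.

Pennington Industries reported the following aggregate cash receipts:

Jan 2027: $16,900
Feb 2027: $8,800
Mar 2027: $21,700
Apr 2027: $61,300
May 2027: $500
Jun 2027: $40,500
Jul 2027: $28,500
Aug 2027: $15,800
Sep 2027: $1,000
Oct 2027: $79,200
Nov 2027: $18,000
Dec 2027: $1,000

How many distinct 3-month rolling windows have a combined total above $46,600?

Jan 2027–Mar 2027: $16,900 + $8,800 + $21,700 = $47,400 (over)
Feb 2027–Apr 2027: $8,800 + $21,700 + $61,300 = $91,800 (over)
Mar 2027–May 2027: $21,700 + $61,300 + $500 = $83,500 (over)
Apr 2027–Jun 2027: $61,300 + $500 + $40,500 = $102,300 (over)
May 2027–Jul 2027: $500 + $40,500 + $28,500 = $69,500 (over)
Jun 2027–Aug 2027: $40,500 + $28,500 + $15,800 = $84,800 (over)
Jul 2027–Sep 2027: $28,500 + $15,800 + $1,000 = $45,300 (under)
Aug 2027–Oct 2027: $15,800 + $1,000 + $79,200 = $96,000 (over)
Sep 2027–Nov 2027: $1,000 + $79,200 + $18,000 = $98,200 (over)
Oct 2027–Dec 2027: $79,200 + $18,000 + $1,000 = $98,200 (over)
9 windows exceed the threshold.

9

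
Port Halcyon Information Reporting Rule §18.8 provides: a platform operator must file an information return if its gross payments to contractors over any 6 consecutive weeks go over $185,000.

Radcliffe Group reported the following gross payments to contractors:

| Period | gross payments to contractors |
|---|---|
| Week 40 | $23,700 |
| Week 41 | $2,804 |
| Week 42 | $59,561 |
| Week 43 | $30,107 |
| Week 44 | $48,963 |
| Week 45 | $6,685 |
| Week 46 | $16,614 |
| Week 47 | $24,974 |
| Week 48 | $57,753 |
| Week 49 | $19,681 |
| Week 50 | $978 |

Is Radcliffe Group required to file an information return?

Yes

Week 40–Week 45: $23,700 + $2,804 + $59,561 + $30,107 + $48,963 + $6,685 = $171,820 (under)
Week 41–Week 46: $2,804 + $59,561 + $30,107 + $48,963 + $6,685 + $16,614 = $164,734 (under)
Week 42–Week 47: $59,561 + $30,107 + $48,963 + $6,685 + $16,614 + $24,974 = $186,904 (over)
Week 43–Week 48: $30,107 + $48,963 + $6,685 + $16,614 + $24,974 + $57,753 = $185,096 (over)
Week 44–Week 49: $48,963 + $6,685 + $16,614 + $24,974 + $57,753 + $19,681 = $174,670 (under)
Week 45–Week 50: $6,685 + $16,614 + $24,974 + $57,753 + $19,681 + $978 = $126,685 (under)
At least one window exceeds $185,000.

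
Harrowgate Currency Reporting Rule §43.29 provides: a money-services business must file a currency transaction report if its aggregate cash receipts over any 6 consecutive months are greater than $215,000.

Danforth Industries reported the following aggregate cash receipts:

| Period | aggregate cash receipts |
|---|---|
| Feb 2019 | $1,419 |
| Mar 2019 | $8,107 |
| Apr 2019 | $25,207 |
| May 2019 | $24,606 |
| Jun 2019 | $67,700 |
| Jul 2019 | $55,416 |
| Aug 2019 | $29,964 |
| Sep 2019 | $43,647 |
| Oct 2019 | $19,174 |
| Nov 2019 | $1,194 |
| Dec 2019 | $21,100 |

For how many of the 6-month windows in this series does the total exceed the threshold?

3

Feb 2019–Jul 2019: $1,419 + $8,107 + $25,207 + $24,606 + $67,700 + $55,416 = $182,455 (under)
Mar 2019–Aug 2019: $8,107 + $25,207 + $24,606 + $67,700 + $55,416 + $29,964 = $211,000 (under)
Apr 2019–Sep 2019: $25,207 + $24,606 + $67,700 + $55,416 + $29,964 + $43,647 = $246,540 (over)
May 2019–Oct 2019: $24,606 + $67,700 + $55,416 + $29,964 + $43,647 + $19,174 = $240,507 (over)
Jun 2019–Nov 2019: $67,700 + $55,416 + $29,964 + $43,647 + $19,174 + $1,194 = $217,095 (over)
Jul 2019–Dec 2019: $55,416 + $29,964 + $43,647 + $19,174 + $1,194 + $21,100 = $170,495 (under)
3 windows exceed the threshold.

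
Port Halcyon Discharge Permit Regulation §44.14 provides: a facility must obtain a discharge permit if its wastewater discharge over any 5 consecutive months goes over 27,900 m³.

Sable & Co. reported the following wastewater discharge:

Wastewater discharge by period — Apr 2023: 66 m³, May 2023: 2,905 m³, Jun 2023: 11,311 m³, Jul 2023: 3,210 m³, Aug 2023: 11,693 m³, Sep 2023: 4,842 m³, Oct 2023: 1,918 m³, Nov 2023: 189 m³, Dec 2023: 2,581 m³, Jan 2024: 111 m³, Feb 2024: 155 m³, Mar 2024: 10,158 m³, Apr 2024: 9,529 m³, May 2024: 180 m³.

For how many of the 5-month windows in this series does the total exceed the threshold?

3

Apr 2023–Aug 2023: 66 m³ + 2,905 m³ + 11,311 m³ + 3,210 m³ + 11,693 m³ = 29,185 m³ (over)
May 2023–Sep 2023: 2,905 m³ + 11,311 m³ + 3,210 m³ + 11,693 m³ + 4,842 m³ = 33,961 m³ (over)
Jun 2023–Oct 2023: 11,311 m³ + 3,210 m³ + 11,693 m³ + 4,842 m³ + 1,918 m³ = 32,974 m³ (over)
Jul 2023–Nov 2023: 3,210 m³ + 11,693 m³ + 4,842 m³ + 1,918 m³ + 189 m³ = 21,852 m³ (under)
Aug 2023–Dec 2023: 11,693 m³ + 4,842 m³ + 1,918 m³ + 189 m³ + 2,581 m³ = 21,223 m³ (under)
Sep 2023–Jan 2024: 4,842 m³ + 1,918 m³ + 189 m³ + 2,581 m³ + 111 m³ = 9,641 m³ (under)
Oct 2023–Feb 2024: 1,918 m³ + 189 m³ + 2,581 m³ + 111 m³ + 155 m³ = 4,954 m³ (under)
Nov 2023–Mar 2024: 189 m³ + 2,581 m³ + 111 m³ + 155 m³ + 10,158 m³ = 13,194 m³ (under)
Dec 2023–Apr 2024: 2,581 m³ + 111 m³ + 155 m³ + 10,158 m³ + 9,529 m³ = 22,534 m³ (under)
Jan 2024–May 2024: 111 m³ + 155 m³ + 10,158 m³ + 9,529 m³ + 180 m³ = 20,133 m³ (under)
3 windows exceed the threshold.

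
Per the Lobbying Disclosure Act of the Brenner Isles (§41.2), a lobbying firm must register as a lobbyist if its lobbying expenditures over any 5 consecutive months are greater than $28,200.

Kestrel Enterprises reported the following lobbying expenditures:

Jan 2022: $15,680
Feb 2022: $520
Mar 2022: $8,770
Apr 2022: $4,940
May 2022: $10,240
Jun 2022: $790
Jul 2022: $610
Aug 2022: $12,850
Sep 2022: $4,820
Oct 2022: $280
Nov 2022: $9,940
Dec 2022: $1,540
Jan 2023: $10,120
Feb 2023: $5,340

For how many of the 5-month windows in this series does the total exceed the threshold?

Jan 2022–May 2022: $15,680 + $520 + $8,770 + $4,940 + $10,240 = $40,150 (over)
Feb 2022–Jun 2022: $520 + $8,770 + $4,940 + $10,240 + $790 = $25,260 (under)
Mar 2022–Jul 2022: $8,770 + $4,940 + $10,240 + $790 + $610 = $25,350 (under)
Apr 2022–Aug 2022: $4,940 + $10,240 + $790 + $610 + $12,850 = $29,430 (over)
May 2022–Sep 2022: $10,240 + $790 + $610 + $12,850 + $4,820 = $29,310 (over)
Jun 2022–Oct 2022: $790 + $610 + $12,850 + $4,820 + $280 = $19,350 (under)
Jul 2022–Nov 2022: $610 + $12,850 + $4,820 + $280 + $9,940 = $28,500 (over)
Aug 2022–Dec 2022: $12,850 + $4,820 + $280 + $9,940 + $1,540 = $29,430 (over)
Sep 2022–Jan 2023: $4,820 + $280 + $9,940 + $1,540 + $10,120 = $26,700 (under)
Oct 2022–Feb 2023: $280 + $9,940 + $1,540 + $10,120 + $5,340 = $27,220 (under)
5 windows exceed the threshold.

5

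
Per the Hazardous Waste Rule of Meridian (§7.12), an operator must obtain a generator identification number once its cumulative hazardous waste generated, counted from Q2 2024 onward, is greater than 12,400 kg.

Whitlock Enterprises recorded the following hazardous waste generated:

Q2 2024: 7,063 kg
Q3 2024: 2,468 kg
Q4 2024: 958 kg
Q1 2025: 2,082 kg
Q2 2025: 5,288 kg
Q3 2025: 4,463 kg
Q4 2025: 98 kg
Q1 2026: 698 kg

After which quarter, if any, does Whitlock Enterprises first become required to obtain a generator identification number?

Through Q2 2024: 7,063 kg
Through Q3 2024: 9,531 kg
Through Q4 2024: 10,489 kg
Through Q1 2025: 12,571 kg ← exceeds threshold

Q1 2025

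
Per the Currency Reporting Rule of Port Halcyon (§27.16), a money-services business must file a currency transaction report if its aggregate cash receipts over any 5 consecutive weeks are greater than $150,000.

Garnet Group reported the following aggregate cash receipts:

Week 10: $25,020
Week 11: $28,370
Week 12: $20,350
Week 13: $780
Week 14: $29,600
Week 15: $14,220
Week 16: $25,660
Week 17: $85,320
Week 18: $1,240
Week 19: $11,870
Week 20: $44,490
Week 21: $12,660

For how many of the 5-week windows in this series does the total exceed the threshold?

Week 10–Week 14: $25,020 + $28,370 + $20,350 + $780 + $29,600 = $104,120 (under)
Week 11–Week 15: $28,370 + $20,350 + $780 + $29,600 + $14,220 = $93,320 (under)
Week 12–Week 16: $20,350 + $780 + $29,600 + $14,220 + $25,660 = $90,610 (under)
Week 13–Week 17: $780 + $29,600 + $14,220 + $25,660 + $85,320 = $155,580 (over)
Week 14–Week 18: $29,600 + $14,220 + $25,660 + $85,320 + $1,240 = $156,040 (over)
Week 15–Week 19: $14,220 + $25,660 + $85,320 + $1,240 + $11,870 = $138,310 (under)
Week 16–Week 20: $25,660 + $85,320 + $1,240 + $11,870 + $44,490 = $168,580 (over)
Week 17–Week 21: $85,320 + $1,240 + $11,870 + $44,490 + $12,660 = $155,580 (over)
4 windows exceed the threshold.

4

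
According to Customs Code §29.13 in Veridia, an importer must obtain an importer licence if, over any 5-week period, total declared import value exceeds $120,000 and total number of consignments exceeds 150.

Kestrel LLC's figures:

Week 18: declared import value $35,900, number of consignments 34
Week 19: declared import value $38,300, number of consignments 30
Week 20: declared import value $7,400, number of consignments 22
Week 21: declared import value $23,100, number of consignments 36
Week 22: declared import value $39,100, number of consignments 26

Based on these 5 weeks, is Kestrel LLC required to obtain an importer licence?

No

Total declared import value: $35,900 + $38,300 + $7,400 + $23,100 + $39,100 = $143,800 (> $120,000).
Total number of consignments: 34 + 30 + 22 + 36 + 26 = 148 (≤ 150).
The test is 'and': the rule requires both, and at least one is not exceeded.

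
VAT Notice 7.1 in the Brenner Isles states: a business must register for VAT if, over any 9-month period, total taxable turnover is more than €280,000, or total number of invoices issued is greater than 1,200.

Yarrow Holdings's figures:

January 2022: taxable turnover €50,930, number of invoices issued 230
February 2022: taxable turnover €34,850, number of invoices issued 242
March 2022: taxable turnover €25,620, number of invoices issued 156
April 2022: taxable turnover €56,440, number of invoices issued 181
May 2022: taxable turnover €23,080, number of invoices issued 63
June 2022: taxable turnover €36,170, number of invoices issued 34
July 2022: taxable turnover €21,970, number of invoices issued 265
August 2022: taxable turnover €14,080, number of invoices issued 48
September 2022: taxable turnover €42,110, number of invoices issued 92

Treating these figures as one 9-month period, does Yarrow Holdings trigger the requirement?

Total taxable turnover: €50,930 + €34,850 + €25,620 + €56,440 + €23,080 + €36,170 + €21,970 + €14,080 + €42,110 = €305,250 (> €280,000).
Total number of invoices issued: 230 + 242 + 156 + 181 + 63 + 34 + 265 + 48 + 92 = 1,311 (> 1,200).
The test is 'or': at least one threshold is exceeded.

Yes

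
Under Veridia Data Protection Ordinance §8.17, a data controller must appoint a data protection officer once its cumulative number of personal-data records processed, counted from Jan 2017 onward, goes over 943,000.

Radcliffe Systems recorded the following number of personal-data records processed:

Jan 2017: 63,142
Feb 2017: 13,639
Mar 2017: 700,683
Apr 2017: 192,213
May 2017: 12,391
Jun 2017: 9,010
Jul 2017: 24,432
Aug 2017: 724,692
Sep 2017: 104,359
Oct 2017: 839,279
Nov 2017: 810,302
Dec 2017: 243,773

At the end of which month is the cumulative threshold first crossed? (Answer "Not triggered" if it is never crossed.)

Through Jan 2017: 63,142
Through Feb 2017: 76,781
Through Mar 2017: 777,464
Through Apr 2017: 969,677 ← exceeds threshold

Apr 2017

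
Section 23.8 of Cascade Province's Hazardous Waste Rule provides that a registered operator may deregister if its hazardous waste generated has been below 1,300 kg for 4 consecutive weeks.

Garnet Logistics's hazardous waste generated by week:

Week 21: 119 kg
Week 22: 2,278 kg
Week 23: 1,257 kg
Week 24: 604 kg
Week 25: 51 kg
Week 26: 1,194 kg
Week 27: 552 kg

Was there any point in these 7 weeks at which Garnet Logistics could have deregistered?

Weeks below 1,300 kg: Week 21, Week 23, Week 24, Week 25, Week 26, Week 27.
Longest run of consecutive weeks below the threshold: 5.
5 ≥ 4, so Garnet Logistics became eligible.

Yes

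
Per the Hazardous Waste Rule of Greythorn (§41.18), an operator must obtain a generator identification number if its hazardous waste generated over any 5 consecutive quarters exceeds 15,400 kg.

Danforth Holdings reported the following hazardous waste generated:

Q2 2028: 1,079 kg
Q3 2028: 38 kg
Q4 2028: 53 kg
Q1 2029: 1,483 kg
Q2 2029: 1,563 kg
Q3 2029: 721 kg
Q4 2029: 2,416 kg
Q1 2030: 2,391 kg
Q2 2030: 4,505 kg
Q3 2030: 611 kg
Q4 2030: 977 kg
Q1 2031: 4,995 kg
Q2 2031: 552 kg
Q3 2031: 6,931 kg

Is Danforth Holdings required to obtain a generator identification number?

Q2 2028–Q2 2029: 1,079 kg + 38 kg + 53 kg + 1,483 kg + 1,563 kg = 4,216 kg (under)
Q3 2028–Q3 2029: 38 kg + 53 kg + 1,483 kg + 1,563 kg + 721 kg = 3,858 kg (under)
Q4 2028–Q4 2029: 53 kg + 1,483 kg + 1,563 kg + 721 kg + 2,416 kg = 6,236 kg (under)
Q1 2029–Q1 2030: 1,483 kg + 1,563 kg + 721 kg + 2,416 kg + 2,391 kg = 8,574 kg (under)
Q2 2029–Q2 2030: 1,563 kg + 721 kg + 2,416 kg + 2,391 kg + 4,505 kg = 11,596 kg (under)
Q3 2029–Q3 2030: 721 kg + 2,416 kg + 2,391 kg + 4,505 kg + 611 kg = 10,644 kg (under)
Q4 2029–Q4 2030: 2,416 kg + 2,391 kg + 4,505 kg + 611 kg + 977 kg = 10,900 kg (under)
Q1 2030–Q1 2031: 2,391 kg + 4,505 kg + 611 kg + 977 kg + 4,995 kg = 13,479 kg (under)
Q2 2030–Q2 2031: 4,505 kg + 611 kg + 977 kg + 4,995 kg + 552 kg = 11,640 kg (under)
Q3 2030–Q3 2031: 611 kg + 977 kg + 4,995 kg + 552 kg + 6,931 kg = 14,066 kg (under)
No window exceeds 15,400 kg.

No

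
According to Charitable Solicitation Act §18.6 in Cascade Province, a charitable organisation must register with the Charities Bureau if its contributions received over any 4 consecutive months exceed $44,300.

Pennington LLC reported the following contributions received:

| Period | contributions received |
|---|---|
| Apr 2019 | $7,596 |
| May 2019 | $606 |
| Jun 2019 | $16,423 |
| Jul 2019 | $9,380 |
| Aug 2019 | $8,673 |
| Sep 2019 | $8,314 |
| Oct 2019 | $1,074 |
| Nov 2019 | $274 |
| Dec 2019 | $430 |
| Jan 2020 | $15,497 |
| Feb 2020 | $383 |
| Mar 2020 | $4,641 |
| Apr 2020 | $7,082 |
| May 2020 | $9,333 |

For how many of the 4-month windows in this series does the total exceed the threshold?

0

Apr 2019–Jul 2019: $7,596 + $606 + $16,423 + $9,380 = $34,005 (under)
May 2019–Aug 2019: $606 + $16,423 + $9,380 + $8,673 = $35,082 (under)
Jun 2019–Sep 2019: $16,423 + $9,380 + $8,673 + $8,314 = $42,790 (under)
Jul 2019–Oct 2019: $9,380 + $8,673 + $8,314 + $1,074 = $27,441 (under)
Aug 2019–Nov 2019: $8,673 + $8,314 + $1,074 + $274 = $18,335 (under)
Sep 2019–Dec 2019: $8,314 + $1,074 + $274 + $430 = $10,092 (under)
Oct 2019–Jan 2020: $1,074 + $274 + $430 + $15,497 = $17,275 (under)
Nov 2019–Feb 2020: $274 + $430 + $15,497 + $383 = $16,584 (under)
Dec 2019–Mar 2020: $430 + $15,497 + $383 + $4,641 = $20,951 (under)
Jan 2020–Apr 2020: $15,497 + $383 + $4,641 + $7,082 = $27,603 (under)
Feb 2020–May 2020: $383 + $4,641 + $7,082 + $9,333 = $21,439 (under)
0 windows exceed the threshold.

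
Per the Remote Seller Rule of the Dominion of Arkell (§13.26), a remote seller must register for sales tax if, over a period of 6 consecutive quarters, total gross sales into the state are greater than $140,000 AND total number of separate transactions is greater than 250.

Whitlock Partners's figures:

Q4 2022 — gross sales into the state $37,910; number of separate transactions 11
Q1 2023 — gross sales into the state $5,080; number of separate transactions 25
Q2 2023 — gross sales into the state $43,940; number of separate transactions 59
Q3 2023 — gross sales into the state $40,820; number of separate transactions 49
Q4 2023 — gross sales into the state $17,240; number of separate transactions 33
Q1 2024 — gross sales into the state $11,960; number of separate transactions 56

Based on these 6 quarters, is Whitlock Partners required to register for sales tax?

No

Total gross sales into the state: $37,910 + $5,080 + $43,940 + $40,820 + $17,240 + $11,960 = $156,950 (> $140,000).
Total number of separate transactions: 11 + 25 + 59 + 49 + 33 + 56 = 233 (≤ 250).
The test is 'and': the rule requires both, and at least one is not exceeded.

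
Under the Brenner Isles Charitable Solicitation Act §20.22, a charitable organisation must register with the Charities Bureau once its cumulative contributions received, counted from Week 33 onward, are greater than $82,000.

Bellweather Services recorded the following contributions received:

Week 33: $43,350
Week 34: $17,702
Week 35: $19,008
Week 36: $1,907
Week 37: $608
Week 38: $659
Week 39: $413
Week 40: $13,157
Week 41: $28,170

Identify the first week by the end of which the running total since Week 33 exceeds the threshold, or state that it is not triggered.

Week 37

Through Week 33: $43,350
Through Week 34: $61,052
Through Week 35: $80,060
Through Week 36: $81,967
Through Week 37: $82,575 ← exceeds threshold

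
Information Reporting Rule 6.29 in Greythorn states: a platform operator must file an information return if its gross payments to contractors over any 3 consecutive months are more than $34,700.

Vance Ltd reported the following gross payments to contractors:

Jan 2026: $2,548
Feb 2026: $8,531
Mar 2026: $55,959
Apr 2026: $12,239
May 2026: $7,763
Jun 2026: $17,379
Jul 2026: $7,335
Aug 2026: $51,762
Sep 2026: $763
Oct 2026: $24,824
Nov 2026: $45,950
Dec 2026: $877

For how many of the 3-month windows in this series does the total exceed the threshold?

9

Jan 2026–Mar 2026: $2,548 + $8,531 + $55,959 = $67,038 (over)
Feb 2026–Apr 2026: $8,531 + $55,959 + $12,239 = $76,729 (over)
Mar 2026–May 2026: $55,959 + $12,239 + $7,763 = $75,961 (over)
Apr 2026–Jun 2026: $12,239 + $7,763 + $17,379 = $37,381 (over)
May 2026–Jul 2026: $7,763 + $17,379 + $7,335 = $32,477 (under)
Jun 2026–Aug 2026: $17,379 + $7,335 + $51,762 = $76,476 (over)
Jul 2026–Sep 2026: $7,335 + $51,762 + $763 = $59,860 (over)
Aug 2026–Oct 2026: $51,762 + $763 + $24,824 = $77,349 (over)
Sep 2026–Nov 2026: $763 + $24,824 + $45,950 = $71,537 (over)
Oct 2026–Dec 2026: $24,824 + $45,950 + $877 = $71,651 (over)
9 windows exceed the threshold.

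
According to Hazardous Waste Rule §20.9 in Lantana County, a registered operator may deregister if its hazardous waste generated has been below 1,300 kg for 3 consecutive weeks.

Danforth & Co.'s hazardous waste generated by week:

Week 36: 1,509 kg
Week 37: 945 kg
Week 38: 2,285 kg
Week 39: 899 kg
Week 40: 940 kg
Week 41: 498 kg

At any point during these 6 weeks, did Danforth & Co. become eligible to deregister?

Weeks below 1,300 kg: Week 37, Week 39, Week 40, Week 41.
Longest run of consecutive weeks below the threshold: 3.
3 ≥ 3, so Danforth & Co. became eligible.

Yes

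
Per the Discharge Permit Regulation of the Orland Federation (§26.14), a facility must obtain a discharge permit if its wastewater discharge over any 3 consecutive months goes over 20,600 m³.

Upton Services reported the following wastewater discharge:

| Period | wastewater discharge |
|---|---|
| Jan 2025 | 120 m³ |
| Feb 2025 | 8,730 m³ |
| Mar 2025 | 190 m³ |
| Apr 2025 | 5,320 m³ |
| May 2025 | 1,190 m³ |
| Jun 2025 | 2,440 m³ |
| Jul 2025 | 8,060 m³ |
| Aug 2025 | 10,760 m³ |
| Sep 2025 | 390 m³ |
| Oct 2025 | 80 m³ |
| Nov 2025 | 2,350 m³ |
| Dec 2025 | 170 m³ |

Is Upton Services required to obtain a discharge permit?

Jan 2025–Mar 2025: 120 m³ + 8,730 m³ + 190 m³ = 9,040 m³ (under)
Feb 2025–Apr 2025: 8,730 m³ + 190 m³ + 5,320 m³ = 14,240 m³ (under)
Mar 2025–May 2025: 190 m³ + 5,320 m³ + 1,190 m³ = 6,700 m³ (under)
Apr 2025–Jun 2025: 5,320 m³ + 1,190 m³ + 2,440 m³ = 8,950 m³ (under)
May 2025–Jul 2025: 1,190 m³ + 2,440 m³ + 8,060 m³ = 11,690 m³ (under)
Jun 2025–Aug 2025: 2,440 m³ + 8,060 m³ + 10,760 m³ = 21,260 m³ (over)
Jul 2025–Sep 2025: 8,060 m³ + 10,760 m³ + 390 m³ = 19,210 m³ (under)
Aug 2025–Oct 2025: 10,760 m³ + 390 m³ + 80 m³ = 11,230 m³ (under)
Sep 2025–Nov 2025: 390 m³ + 80 m³ + 2,350 m³ = 2,820 m³ (under)
Oct 2025–Dec 2025: 80 m³ + 2,350 m³ + 170 m³ = 2,600 m³ (under)
At least one window exceeds 20,600 m³.

Yes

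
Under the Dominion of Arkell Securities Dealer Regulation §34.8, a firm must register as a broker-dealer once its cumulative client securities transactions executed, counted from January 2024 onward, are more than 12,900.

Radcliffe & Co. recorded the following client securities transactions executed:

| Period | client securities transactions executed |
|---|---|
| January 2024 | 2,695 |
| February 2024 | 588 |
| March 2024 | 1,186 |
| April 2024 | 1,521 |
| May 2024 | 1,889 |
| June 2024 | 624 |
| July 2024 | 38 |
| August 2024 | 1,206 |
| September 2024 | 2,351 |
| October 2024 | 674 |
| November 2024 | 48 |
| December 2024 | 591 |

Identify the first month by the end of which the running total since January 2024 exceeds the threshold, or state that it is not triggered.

December 2024

Through January 2024: 2,695
Through February 2024: 3,283
Through March 2024: 4,469
Through April 2024: 5,990
Through May 2024: 7,879
Through June 2024: 8,503
Through July 2024: 8,541
Through August 2024: 9,747
Through September 2024: 12,098
Through October 2024: 12,772
Through November 2024: 12,820
Through December 2024: 13,411 ← exceeds threshold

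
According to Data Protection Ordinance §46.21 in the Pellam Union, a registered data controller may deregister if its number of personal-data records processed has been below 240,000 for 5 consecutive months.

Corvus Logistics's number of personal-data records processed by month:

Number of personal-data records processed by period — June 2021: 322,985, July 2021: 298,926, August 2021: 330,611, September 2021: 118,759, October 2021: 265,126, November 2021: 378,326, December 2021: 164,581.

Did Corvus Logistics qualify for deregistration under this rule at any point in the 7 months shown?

No

Months below 240,000: September 2021, December 2021.
Longest run of consecutive months below the threshold: 1.
1 < 5, so Corvus Logistics never became eligible.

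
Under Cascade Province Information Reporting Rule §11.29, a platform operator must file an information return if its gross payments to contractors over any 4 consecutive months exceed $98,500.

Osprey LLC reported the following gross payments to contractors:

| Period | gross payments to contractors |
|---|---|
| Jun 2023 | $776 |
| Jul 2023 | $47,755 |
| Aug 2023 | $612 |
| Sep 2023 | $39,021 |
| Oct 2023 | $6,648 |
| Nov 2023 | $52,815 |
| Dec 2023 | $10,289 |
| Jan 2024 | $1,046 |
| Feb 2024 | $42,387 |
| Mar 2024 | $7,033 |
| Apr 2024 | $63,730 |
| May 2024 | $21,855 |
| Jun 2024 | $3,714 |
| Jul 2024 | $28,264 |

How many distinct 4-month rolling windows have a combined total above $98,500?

6

Jun 2023–Sep 2023: $776 + $47,755 + $612 + $39,021 = $88,164 (under)
Jul 2023–Oct 2023: $47,755 + $612 + $39,021 + $6,648 = $94,036 (under)
Aug 2023–Nov 2023: $612 + $39,021 + $6,648 + $52,815 = $99,096 (over)
Sep 2023–Dec 2023: $39,021 + $6,648 + $52,815 + $10,289 = $108,773 (over)
Oct 2023–Jan 2024: $6,648 + $52,815 + $10,289 + $1,046 = $70,798 (under)
Nov 2023–Feb 2024: $52,815 + $10,289 + $1,046 + $42,387 = $106,537 (over)
Dec 2023–Mar 2024: $10,289 + $1,046 + $42,387 + $7,033 = $60,755 (under)
Jan 2024–Apr 2024: $1,046 + $42,387 + $7,033 + $63,730 = $114,196 (over)
Feb 2024–May 2024: $42,387 + $7,033 + $63,730 + $21,855 = $135,005 (over)
Mar 2024–Jun 2024: $7,033 + $63,730 + $21,855 + $3,714 = $96,332 (under)
Apr 2024–Jul 2024: $63,730 + $21,855 + $3,714 + $28,264 = $117,563 (over)
6 windows exceed the threshold.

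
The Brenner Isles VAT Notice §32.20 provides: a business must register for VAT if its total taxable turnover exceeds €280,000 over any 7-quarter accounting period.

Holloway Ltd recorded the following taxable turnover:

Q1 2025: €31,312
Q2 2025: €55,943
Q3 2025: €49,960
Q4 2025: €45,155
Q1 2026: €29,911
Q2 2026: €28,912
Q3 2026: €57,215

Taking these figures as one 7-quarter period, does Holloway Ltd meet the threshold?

Yes

Total taxable turnover: €31,312 + €55,943 + €49,960 + €45,155 + €29,911 + €28,912 + €57,215 = €298,408.
€298,408 > €280,000, so the threshold is exceeded.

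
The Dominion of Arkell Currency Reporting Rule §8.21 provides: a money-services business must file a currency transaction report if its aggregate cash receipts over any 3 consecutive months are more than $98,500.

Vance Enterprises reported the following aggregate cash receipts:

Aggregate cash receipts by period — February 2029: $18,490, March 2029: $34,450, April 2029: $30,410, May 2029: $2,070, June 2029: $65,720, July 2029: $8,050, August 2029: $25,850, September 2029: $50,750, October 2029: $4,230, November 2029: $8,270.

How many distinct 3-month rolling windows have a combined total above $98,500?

February 2029–April 2029: $18,490 + $34,450 + $30,410 = $83,350 (under)
March 2029–May 2029: $34,450 + $30,410 + $2,070 = $66,930 (under)
April 2029–June 2029: $30,410 + $2,070 + $65,720 = $98,200 (under)
May 2029–July 2029: $2,070 + $65,720 + $8,050 = $75,840 (under)
June 2029–August 2029: $65,720 + $8,050 + $25,850 = $99,620 (over)
July 2029–September 2029: $8,050 + $25,850 + $50,750 = $84,650 (under)
August 2029–October 2029: $25,850 + $50,750 + $4,230 = $80,830 (under)
September 2029–November 2029: $50,750 + $4,230 + $8,270 = $63,250 (under)
1 window exceeds the threshold.

1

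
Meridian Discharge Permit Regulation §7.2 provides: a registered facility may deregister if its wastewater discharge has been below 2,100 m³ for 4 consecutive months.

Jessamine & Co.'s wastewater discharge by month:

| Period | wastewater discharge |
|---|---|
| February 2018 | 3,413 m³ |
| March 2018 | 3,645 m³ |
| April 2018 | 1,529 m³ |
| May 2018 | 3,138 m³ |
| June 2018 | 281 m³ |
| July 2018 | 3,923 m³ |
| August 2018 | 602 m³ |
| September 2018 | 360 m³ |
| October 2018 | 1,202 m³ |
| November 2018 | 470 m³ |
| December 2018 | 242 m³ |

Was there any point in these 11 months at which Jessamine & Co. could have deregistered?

Months below 2,100 m³: April 2018, June 2018, August 2018, September 2018, October 2018, November 2018, December 2018.
Longest run of consecutive months below the threshold: 5.
5 ≥ 4, so Jessamine & Co. became eligible.

Yes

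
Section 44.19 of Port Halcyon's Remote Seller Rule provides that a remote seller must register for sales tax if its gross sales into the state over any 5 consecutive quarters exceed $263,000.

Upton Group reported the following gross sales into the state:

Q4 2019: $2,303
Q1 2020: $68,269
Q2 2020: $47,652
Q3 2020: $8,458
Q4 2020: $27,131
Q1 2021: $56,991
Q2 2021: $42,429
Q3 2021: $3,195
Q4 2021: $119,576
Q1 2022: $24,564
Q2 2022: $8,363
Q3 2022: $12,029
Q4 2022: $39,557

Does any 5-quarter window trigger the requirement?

No

Q4 2019–Q4 2020: $2,303 + $68,269 + $47,652 + $8,458 + $27,131 = $153,813 (under)
Q1 2020–Q1 2021: $68,269 + $47,652 + $8,458 + $27,131 + $56,991 = $208,501 (under)
Q2 2020–Q2 2021: $47,652 + $8,458 + $27,131 + $56,991 + $42,429 = $182,661 (under)
Q3 2020–Q3 2021: $8,458 + $27,131 + $56,991 + $42,429 + $3,195 = $138,204 (under)
Q4 2020–Q4 2021: $27,131 + $56,991 + $42,429 + $3,195 + $119,576 = $249,322 (under)
Q1 2021–Q1 2022: $56,991 + $42,429 + $3,195 + $119,576 + $24,564 = $246,755 (under)
Q2 2021–Q2 2022: $42,429 + $3,195 + $119,576 + $24,564 + $8,363 = $198,127 (under)
Q3 2021–Q3 2022: $3,195 + $119,576 + $24,564 + $8,363 + $12,029 = $167,727 (under)
Q4 2021–Q4 2022: $119,576 + $24,564 + $8,363 + $12,029 + $39,557 = $204,089 (under)
No window exceeds $263,000.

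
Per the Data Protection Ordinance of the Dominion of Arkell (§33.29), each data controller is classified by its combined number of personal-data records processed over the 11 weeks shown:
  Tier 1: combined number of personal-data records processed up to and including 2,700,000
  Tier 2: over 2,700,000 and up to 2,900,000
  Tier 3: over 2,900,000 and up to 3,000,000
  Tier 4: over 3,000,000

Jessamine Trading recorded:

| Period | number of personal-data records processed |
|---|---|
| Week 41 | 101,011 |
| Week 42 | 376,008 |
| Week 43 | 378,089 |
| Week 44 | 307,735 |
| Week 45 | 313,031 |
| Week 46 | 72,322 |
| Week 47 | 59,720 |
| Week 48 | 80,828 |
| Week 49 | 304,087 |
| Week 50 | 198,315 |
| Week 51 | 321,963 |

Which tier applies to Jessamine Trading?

Tier 1

Combined number of personal-data records processed: 101,011 + 376,008 + 378,089 + 307,735 + 313,031 + 72,322 + 59,720 + 80,828 + 304,087 + 198,315 + 321,963 = 2,513,109.
2,513,109 ≤ 2,700,000, so Tier 1 applies.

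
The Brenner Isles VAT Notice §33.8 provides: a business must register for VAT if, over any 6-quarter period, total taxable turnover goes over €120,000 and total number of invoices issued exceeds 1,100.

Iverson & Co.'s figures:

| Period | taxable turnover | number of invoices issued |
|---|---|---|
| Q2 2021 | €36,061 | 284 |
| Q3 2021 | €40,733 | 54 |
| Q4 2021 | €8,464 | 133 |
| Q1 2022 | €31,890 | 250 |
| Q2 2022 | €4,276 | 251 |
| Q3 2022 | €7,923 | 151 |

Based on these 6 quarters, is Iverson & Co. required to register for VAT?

Yes

Total taxable turnover: €36,061 + €40,733 + €8,464 + €31,890 + €4,276 + €7,923 = €129,347 (> €120,000).
Total number of invoices issued: 284 + 54 + 133 + 250 + 251 + 151 = 1,123 (> 1,100).
The test is 'and': both thresholds are exceeded.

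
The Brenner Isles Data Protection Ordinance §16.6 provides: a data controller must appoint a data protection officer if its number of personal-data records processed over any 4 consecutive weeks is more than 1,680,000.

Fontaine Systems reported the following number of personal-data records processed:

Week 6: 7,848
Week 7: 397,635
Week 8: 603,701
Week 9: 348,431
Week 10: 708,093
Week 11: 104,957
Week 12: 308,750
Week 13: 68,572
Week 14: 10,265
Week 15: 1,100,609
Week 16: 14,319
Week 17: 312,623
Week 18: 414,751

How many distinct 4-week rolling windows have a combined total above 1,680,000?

3

Week 6–Week 9: 7,848 + 397,635 + 603,701 + 348,431 = 1,357,615 (under)
Week 7–Week 10: 397,635 + 603,701 + 348,431 + 708,093 = 2,057,860 (over)
Week 8–Week 11: 603,701 + 348,431 + 708,093 + 104,957 = 1,765,182 (over)
Week 9–Week 12: 348,431 + 708,093 + 104,957 + 308,750 = 1,470,231 (under)
Week 10–Week 13: 708,093 + 104,957 + 308,750 + 68,572 = 1,190,372 (under)
Week 11–Week 14: 104,957 + 308,750 + 68,572 + 10,265 = 492,544 (under)
Week 12–Week 15: 308,750 + 68,572 + 10,265 + 1,100,609 = 1,488,196 (under)
Week 13–Week 16: 68,572 + 10,265 + 1,100,609 + 14,319 = 1,193,765 (under)
Week 14–Week 17: 10,265 + 1,100,609 + 14,319 + 312,623 = 1,437,816 (under)
Week 15–Week 18: 1,100,609 + 14,319 + 312,623 + 414,751 = 1,842,302 (over)
3 windows exceed the threshold.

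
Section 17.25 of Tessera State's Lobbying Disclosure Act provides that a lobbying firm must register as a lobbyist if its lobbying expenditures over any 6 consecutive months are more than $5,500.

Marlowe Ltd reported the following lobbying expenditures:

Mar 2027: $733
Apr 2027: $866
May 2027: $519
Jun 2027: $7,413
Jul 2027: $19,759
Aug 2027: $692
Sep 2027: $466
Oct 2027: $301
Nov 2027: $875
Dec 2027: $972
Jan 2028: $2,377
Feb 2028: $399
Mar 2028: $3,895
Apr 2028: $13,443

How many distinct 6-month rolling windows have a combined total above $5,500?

Mar 2027–Aug 2027: $733 + $866 + $519 + $7,413 + $19,759 + $692 = $29,982 (over)
Apr 2027–Sep 2027: $866 + $519 + $7,413 + $19,759 + $692 + $466 = $29,715 (over)
May 2027–Oct 2027: $519 + $7,413 + $19,759 + $692 + $466 + $301 = $29,150 (over)
Jun 2027–Nov 2027: $7,413 + $19,759 + $692 + $466 + $301 + $875 = $29,506 (over)
Jul 2027–Dec 2027: $19,759 + $692 + $466 + $301 + $875 + $972 = $23,065 (over)
Aug 2027–Jan 2028: $692 + $466 + $301 + $875 + $972 + $2,377 = $5,683 (over)
Sep 2027–Feb 2028: $466 + $301 + $875 + $972 + $2,377 + $399 = $5,390 (under)
Oct 2027–Mar 2028: $301 + $875 + $972 + $2,377 + $399 + $3,895 = $8,819 (over)
Nov 2027–Apr 2028: $875 + $972 + $2,377 + $399 + $3,895 + $13,443 = $21,961 (over)
8 windows exceed the threshold.

8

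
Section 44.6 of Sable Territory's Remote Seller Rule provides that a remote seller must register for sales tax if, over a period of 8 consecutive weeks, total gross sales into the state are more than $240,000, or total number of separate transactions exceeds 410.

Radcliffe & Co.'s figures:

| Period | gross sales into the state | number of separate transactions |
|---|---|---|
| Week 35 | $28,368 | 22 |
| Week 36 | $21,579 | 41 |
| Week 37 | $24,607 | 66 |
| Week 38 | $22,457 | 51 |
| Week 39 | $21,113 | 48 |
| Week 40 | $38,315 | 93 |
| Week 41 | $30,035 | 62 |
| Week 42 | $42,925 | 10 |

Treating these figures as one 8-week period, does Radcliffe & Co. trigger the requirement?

No

Total gross sales into the state: $28,368 + $21,579 + $24,607 + $22,457 + $21,113 + $38,315 + $30,035 + $42,925 = $229,399 (≤ $240,000).
Total number of separate transactions: 22 + 41 + 66 + 51 + 48 + 93 + 62 + 10 = 393 (≤ 410).
The test is 'or': neither threshold is exceeded.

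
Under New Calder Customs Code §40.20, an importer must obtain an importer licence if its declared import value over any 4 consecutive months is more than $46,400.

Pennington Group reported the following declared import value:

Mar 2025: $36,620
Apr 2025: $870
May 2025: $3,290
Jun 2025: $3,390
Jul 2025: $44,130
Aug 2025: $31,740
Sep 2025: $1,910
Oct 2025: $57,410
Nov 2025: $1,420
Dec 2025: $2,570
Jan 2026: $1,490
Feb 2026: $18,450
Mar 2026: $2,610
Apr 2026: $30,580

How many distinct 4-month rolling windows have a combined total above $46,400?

8

Mar 2025–Jun 2025: $36,620 + $870 + $3,290 + $3,390 = $44,170 (under)
Apr 2025–Jul 2025: $870 + $3,290 + $3,390 + $44,130 = $51,680 (over)
May 2025–Aug 2025: $3,290 + $3,390 + $44,130 + $31,740 = $82,550 (over)
Jun 2025–Sep 2025: $3,390 + $44,130 + $31,740 + $1,910 = $81,170 (over)
Jul 2025–Oct 2025: $44,130 + $31,740 + $1,910 + $57,410 = $135,190 (over)
Aug 2025–Nov 2025: $31,740 + $1,910 + $57,410 + $1,420 = $92,480 (over)
Sep 2025–Dec 2025: $1,910 + $57,410 + $1,420 + $2,570 = $63,310 (over)
Oct 2025–Jan 2026: $57,410 + $1,420 + $2,570 + $1,490 = $62,890 (over)
Nov 2025–Feb 2026: $1,420 + $2,570 + $1,490 + $18,450 = $23,930 (under)
Dec 2025–Mar 2026: $2,570 + $1,490 + $18,450 + $2,610 = $25,120 (under)
Jan 2026–Apr 2026: $1,490 + $18,450 + $2,610 + $30,580 = $53,130 (over)
8 windows exceed the threshold.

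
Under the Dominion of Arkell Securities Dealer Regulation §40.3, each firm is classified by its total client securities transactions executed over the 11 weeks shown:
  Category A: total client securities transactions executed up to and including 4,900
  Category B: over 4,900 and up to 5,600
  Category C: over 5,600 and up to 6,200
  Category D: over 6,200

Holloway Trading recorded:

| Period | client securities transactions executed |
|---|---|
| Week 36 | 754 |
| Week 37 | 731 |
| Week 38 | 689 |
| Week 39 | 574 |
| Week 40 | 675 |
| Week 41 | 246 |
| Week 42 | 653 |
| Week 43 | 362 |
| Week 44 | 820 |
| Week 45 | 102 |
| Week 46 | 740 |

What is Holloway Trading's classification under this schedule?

Category D

Total client securities transactions executed: 754 + 731 + 689 + 574 + 675 + 246 + 653 + 362 + 820 + 102 + 740 = 6,346.
6,346 > 6,200, so Category D applies.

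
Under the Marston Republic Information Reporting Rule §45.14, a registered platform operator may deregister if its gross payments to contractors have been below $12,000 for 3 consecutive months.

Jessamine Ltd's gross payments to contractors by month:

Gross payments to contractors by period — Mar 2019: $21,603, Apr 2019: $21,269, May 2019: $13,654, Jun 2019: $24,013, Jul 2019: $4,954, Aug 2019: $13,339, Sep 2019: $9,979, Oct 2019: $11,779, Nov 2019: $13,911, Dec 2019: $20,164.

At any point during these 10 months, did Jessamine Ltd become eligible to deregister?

No

Months below $12,000: Jul 2019, Sep 2019, Oct 2019.
Longest run of consecutive months below the threshold: 2.
2 < 3, so Jessamine Ltd never became eligible.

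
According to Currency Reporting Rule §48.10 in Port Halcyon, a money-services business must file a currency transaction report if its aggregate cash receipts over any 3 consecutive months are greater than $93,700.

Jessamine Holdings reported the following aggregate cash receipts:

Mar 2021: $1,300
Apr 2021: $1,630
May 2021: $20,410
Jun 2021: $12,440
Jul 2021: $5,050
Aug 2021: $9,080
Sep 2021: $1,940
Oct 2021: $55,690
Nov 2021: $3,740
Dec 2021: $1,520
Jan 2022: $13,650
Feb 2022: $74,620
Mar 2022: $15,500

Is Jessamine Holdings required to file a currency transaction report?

Yes

Mar 2021–May 2021: $1,300 + $1,630 + $20,410 = $23,340 (under)
Apr 2021–Jun 2021: $1,630 + $20,410 + $12,440 = $34,480 (under)
May 2021–Jul 2021: $20,410 + $12,440 + $5,050 = $37,900 (under)
Jun 2021–Aug 2021: $12,440 + $5,050 + $9,080 = $26,570 (under)
Jul 2021–Sep 2021: $5,050 + $9,080 + $1,940 = $16,070 (under)
Aug 2021–Oct 2021: $9,080 + $1,940 + $55,690 = $66,710 (under)
Sep 2021–Nov 2021: $1,940 + $55,690 + $3,740 = $61,370 (under)
Oct 2021–Dec 2021: $55,690 + $3,740 + $1,520 = $60,950 (under)
Nov 2021–Jan 2022: $3,740 + $1,520 + $13,650 = $18,910 (under)
Dec 2021–Feb 2022: $1,520 + $13,650 + $74,620 = $89,790 (under)
Jan 2022–Mar 2022: $13,650 + $74,620 + $15,500 = $103,770 (over)
At least one window exceeds $93,700.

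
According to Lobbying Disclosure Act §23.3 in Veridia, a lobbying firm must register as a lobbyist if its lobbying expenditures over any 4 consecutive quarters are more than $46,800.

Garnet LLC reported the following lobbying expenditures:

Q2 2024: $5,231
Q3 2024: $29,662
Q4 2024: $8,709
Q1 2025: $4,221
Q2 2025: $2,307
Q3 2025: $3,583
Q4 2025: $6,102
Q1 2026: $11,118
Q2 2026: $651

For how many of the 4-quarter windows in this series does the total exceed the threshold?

Q2 2024–Q1 2025: $5,231 + $29,662 + $8,709 + $4,221 = $47,823 (over)
Q3 2024–Q2 2025: $29,662 + $8,709 + $4,221 + $2,307 = $44,899 (under)
Q4 2024–Q3 2025: $8,709 + $4,221 + $2,307 + $3,583 = $18,820 (under)
Q1 2025–Q4 2025: $4,221 + $2,307 + $3,583 + $6,102 = $16,213 (under)
Q2 2025–Q1 2026: $2,307 + $3,583 + $6,102 + $11,118 = $23,110 (under)
Q3 2025–Q2 2026: $3,583 + $6,102 + $11,118 + $651 = $21,454 (under)
1 window exceeds the threshold.

1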